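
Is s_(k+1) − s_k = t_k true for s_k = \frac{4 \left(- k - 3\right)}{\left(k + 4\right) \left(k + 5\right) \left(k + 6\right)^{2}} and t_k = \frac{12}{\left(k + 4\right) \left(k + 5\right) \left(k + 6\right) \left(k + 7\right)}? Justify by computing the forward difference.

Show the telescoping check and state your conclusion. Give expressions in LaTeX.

s_(k+1) = 4*(-k - 4)/((k + 5)*(k + 6)*(k + 7)**2)
s_(k+1) − s_k = 12*(k**2 + 9*k + 17)/(k**6 + 35*k**5 + 507*k**4 + 3889*k**3 + 16652*k**2 + 37716*k + 35280)
(s_(k+1) − s_k) − t_k = 12*(-4*k - 25)/(k**6 + 35*k**5 + 507*k**4 + 3889*k**3 + 16652*k**2 + 37716*k + 35280)

Invalid: residual \frac{12 \left(- 4 k - 25\right)}{k^{6} + 35 k^{5} + 507 k^{4} + 3889 k^{3} + 16652 k^{2} + 37716 k + 35280} ≠ 0.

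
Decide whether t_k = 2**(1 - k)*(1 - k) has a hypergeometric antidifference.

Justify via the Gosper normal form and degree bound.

Yes. s_k = 2**(2 - k)*k.

Ratio r(k) = k/(2*(k - 1)).
Normal form (A,B,C) = (1/2, 1, k - 1).
Set up (1/2)·f(k+1) − (1)·f(k) − (k - 1) = 0.
Degrees (0,0,1) ⇒ d ≤ 1.
Solving with deg f ≤ 1: f(k) = -2*k.
Then R = B(k−1)f/C = -2*k/(k - 1), so s_k = R(k)·t_k = 2**(2 - k)*k.
s_(k+1) − s_k = 2**(1 - k)*(1 - k) = t_k.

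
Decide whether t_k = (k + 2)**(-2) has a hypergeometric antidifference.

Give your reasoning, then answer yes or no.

t_(k+1)/t_k = (k + 2)**2/(k + 3)**2.
So A=k**2 + 4*k + 4 and B=k**2 + 6*k + 9, with C=1.
Solve (k**2 + 4*k + 4)·f(k+1) − (k**2 + 4*k + 4)·f(k) = 1.
From deg A=2, deg B=2, deg C=0: d=0.
Generic f = c0 gives residual -1; -1 = 0 cannot hold, so t_k is not Gosper-summable.

No — the linear system for f has no solution.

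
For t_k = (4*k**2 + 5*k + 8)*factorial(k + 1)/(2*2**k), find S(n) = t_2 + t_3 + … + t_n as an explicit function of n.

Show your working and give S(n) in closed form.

The ratio is (k + 2)*(5*k + 4*(k + 1)**2 + 13)/(2*(4*k**2 + 5*k + 8)).
Gosper form: A/B · C(k+1)/C(k) with A=k/2 + 1, B=1, C=k**2 + 5*k/4 + 2.
Key eq: (k/2 + 1)·f(k+1) = (1)·f(k) + (k**2 + 5*k/4 + 2).
d = 1 from the (1,0,2) case.
Match coefficients ⇒ f(k) = (4*k + 1)/2.
Certificate R = B(k−1)f/C = 2*(4*k + 1)/(4*k**2 + 5*k + 8) gives s_k = (4*k + 1)*factorial(k + 1)/2**k.
Check: Δs_k = (4*k**2 + 5*k + 8)*factorial(k + 1)/(2*2**k). ✓
Evaluate: s_(n+1) = 2**(-n - 1)*(4*n + 5)*factorial(n + 2); subtract s_(2) = 27/2 ⇒ S(n) = 2**(-n - 1)*(-27*2**n + 4*n**3*factorial(n) + 17*n**2*factorial(n) + 23*n*factorial(n) + 10*factorial(n)).

S(n) = 2**(-n - 1)*(-27*2**n + 4*n**3*factorial(n) + 17*n**2*factorial(n) + 23*n*factorial(n) + 10*factorial(n))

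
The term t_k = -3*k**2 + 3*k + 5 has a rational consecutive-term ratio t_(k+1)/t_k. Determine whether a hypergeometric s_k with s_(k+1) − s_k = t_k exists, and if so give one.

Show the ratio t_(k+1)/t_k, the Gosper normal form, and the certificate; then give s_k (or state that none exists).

t_(k+1)/t_k = (3*k**2 + 3*k - 5)/(3*k**2 - 3*k - 5).
So A=1 and B=1, with C=k**2 - k - 5/3.
Key eq: (1)·f(k+1) = (1)·f(k) + (k**2 - k - 5/3).
Degrees (0,0,2) ⇒ d ≤ 3.
Solving with deg f ≤ 3: f(k) = k*(k**2 - 3*k - 3)/3.
Get s_k = R·t_k = k*(-k**2 + 3*k + 3) with R(k) = B(k−1)f(k)/C(k) = k*(k**2 - 3*k - 3)/(3*k**2 - 3*k - 5).
Verify: -3*k**2 + 3*k + 5 matches t_k.

s_k = k*(-k**2 + 3*k + 3)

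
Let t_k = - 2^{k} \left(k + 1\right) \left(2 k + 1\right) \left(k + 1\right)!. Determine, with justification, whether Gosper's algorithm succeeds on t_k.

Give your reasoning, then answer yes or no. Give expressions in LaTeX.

Step 1: r(k) = (k + 2)**2*(4*k + 6)/((k + 1)*(2*k + 1)).
Factor: A=2*k + 4; B=1; C=k**2 + 3*k/2 + 1/2.
Set up (2*k + 4)·f(k+1) − (1)·f(k) − (k**2 + 3*k/2 + 1/2) = 0.
Degrees (1,0,2) ⇒ d ≤ 1.
A polynomial solution: f(k) = (k - 1)/2.
Get s_k = R·t_k = -2**k*(k - 1)*factorial(k + 1) with R(k) = B(k−1)f(k)/C(k) = (k - 1)/((k + 1)*(2*k + 1)).
Δs = -2**k*(k + 1)*(2*k + 1)*factorial(k + 1), as required.

Yes. s_k = - 2^{k} \left(k - 1\right) \left(k + 1\right)!.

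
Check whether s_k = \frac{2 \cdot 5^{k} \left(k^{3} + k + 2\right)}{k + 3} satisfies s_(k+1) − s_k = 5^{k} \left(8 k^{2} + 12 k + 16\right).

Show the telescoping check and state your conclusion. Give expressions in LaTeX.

s_(k+1) = 10*5**k*(k + (k + 1)**3 + 3)/(k + 4)
s_(k+1) − s_k = 5**k*(8*k**4 + 52*k**3 + 128*k**2 + 148*k + 104)/(k**2 + 7*k + 12)
(s_(k+1) − s_k) − t_k = 5**k*(-16*k**3 - 68*k**2 - 108*k - 88)/(k**2 + 7*k + 12)

Invalid: residual \frac{5^{k} \left(- 16 k^{3} - 68 k^{2} - 108 k - 88\right)}{k^{2} + 7 k + 12} ≠ 0.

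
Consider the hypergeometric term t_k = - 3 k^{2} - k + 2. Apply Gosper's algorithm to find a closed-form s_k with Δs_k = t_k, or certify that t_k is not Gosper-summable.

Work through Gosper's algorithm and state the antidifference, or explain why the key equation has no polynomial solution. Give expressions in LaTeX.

s_k = k \left(- k^{2} + k + 2\right)

Step 1: r(k) = (k + 3*(k + 1)**2 - 1)/(3*k**2 + k - 2).
A = 1, B = 1, C = k**2 + k/3 - 2/3.
Need (1)·f(k+1) − (1)·f(k) = k**2 + k/3 - 2/3.
Bound: deg f ≤ 3.
Coefficient equations give f(k) = k*(k - 2)*(k + 1)/3.
So s_k = (B(k−1)f/C)·t_k = (k*(k - 2)/(3*k - 2))·t_k = k*(-k**2 + k + 2).
s_(k+1) − s_k = -3*k**2 - k + 2 = t_k.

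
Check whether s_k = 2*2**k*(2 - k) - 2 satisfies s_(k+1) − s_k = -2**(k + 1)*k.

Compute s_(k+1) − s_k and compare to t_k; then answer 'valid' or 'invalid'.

Valid: the claim telescopes to t_k.

s_(k+1) = 2*2**(k + 1)*(1 - k) - 2
s_(k+1) − s_k = -2**(k + 1)*k
(s_(k+1) − s_k) − t_k = 0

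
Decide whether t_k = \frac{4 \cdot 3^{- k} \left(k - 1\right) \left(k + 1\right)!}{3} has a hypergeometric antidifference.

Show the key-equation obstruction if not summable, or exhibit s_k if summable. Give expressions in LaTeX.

The ratio is k*(k + 2)/(3*(k - 1)).
Gosper form: A/B · C(k+1)/C(k) with A=k/3 + 2/3, B=1, C=k - 1.
f must satisfy (k/3 + 2/3)·f(k+1) − (1)·f(k) = k - 1.
Bound: deg f ≤ 0.
Match coefficients ⇒ f(k) = 3.
R(k) = B(k−1)·f(k)/C(k) = 3/(k - 1); s_k = R·t_k = 4*factorial(k + 1)/3**k.
Δs = 4*(k - 1)*factorial(k + 1)/(3*3**k), as required.

Yes. s_k = 4 \cdot 3^{- k} \left(k + 1\right)!.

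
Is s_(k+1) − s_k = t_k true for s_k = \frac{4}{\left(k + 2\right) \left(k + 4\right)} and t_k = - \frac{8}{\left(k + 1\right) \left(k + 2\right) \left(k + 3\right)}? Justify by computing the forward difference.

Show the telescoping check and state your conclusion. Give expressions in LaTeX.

s_(k+1) = 4/((k + 3)*(k + 5))
s_(k+1) − s_k = 4*(-2*k - 7)/(k**4 + 14*k**3 + 71*k**2 + 154*k + 120)
(s_(k+1) − s_k) − t_k = 12*(3*k + 11)/(k**5 + 15*k**4 + 85*k**3 + 225*k**2 + 274*k + 120)

Invalid: residual \frac{12 \left(3 k + 11\right)}{k^{5} + 15 k^{4} + 85 k^{3} + 225 k^{2} + 274 k + 120} ≠ 0.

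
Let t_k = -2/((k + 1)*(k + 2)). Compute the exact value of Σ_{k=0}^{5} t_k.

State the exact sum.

Σ = -12/7

Ratio r(k) = (k + 1)/(k + 3).
Take A(k)=k + 1, B(k)=k + 3, C(k)=1.
Key eq: (k + 1)·f(k+1) = (k + 2)·f(k) + (1).
deg f ≤ 1 (via 1,1,0).
Coefficient equations give f(k) = k.
Get s_k = R·t_k = -2*k/(k + 1) with R(k) = B(k−1)f(k)/C(k) = k*(k + 2).
s_(k+1) − s_k = -2/(k**2 + 3*k + 2) = t_k.
Telescoping: Σ = s_(6) − s_(0) = -12/7 − (0) = -12/7.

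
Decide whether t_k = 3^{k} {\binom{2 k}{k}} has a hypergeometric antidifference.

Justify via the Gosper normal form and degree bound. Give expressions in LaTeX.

No. Not Gosper-summable.

Ratio r(k) = 6*(2*k + 1)/(k + 1).
Normal form (A,B,C) = (12*k + 6, k + 1, 1).
Solve (12*k + 6)·f(k+1) − (k)·f(k) = 1.
From deg A=1, deg B=1, deg C=0: d=-1.
Negative degree bound (-1): no f exists, t_k not Gosper-summable.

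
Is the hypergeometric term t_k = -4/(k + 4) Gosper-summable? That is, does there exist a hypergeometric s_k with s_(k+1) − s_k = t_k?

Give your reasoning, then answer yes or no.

No — t_k has no hypergeometric antidifference.

The ratio is (k + 4)/(k + 5).
A = k + 4, B = k + 5, C = 1.
Key eq: (k + 4)·f(k+1) = (k + 4)·f(k) + (1).
From deg A=1, deg B=1, deg C=0: d=0.
Put f(k) = c0: A·f(k+1) − B(k−1)·f(k) − C = -1; need -1 = 0 — inconsistent ⇒ no f, not summable.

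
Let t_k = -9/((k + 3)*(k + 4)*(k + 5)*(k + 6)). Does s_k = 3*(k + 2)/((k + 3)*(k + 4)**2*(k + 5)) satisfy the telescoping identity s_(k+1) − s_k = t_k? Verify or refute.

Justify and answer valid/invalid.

s_(k+1) = 3*(k + 3)/((k + 4)*(k + 5)**2*(k + 6))
s_(k+1) − s_k = 3*(-(k + 2)*(k + 5)*(k + 6) + (k + 3)**2*(k + 4))/((k + 3)*(k + 4)**2*(k + 5)**2*(k + 6))
(s_(k+1) − s_k) − t_k = 12*(2*k + 9)/(k**6 + 27*k**5 + 301*k**4 + 1773*k**3 + 5818*k**2 + 10080*k + 7200)

Invalid: residual 12*(2*k + 9)/(k**6 + 27*k**5 + 301*k**4 + 1773*k**3 + 5818*k**2 + 10080*k + 7200) ≠ 0.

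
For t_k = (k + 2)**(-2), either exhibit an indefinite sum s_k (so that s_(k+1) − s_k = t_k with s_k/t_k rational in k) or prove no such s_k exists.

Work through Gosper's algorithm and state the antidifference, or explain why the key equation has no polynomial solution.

none — t_k is not Gosper-summable

Compute t_(k+1)/t_k: get (k + 2)**2/(k + 3)**2.
Factor: A=k**2 + 4*k + 4; B=k**2 + 6*k + 9; C=1.
Set up (k**2 + 4*k + 4)·f(k+1) − (k**2 + 4*k + 4)·f(k) − (1) = 0.
Degrees (2,2,0) ⇒ d ≤ 0.
Put f(k) = c0: A·f(k+1) − B(k−1)·f(k) − C = -1; need -1 = 0 — inconsistent ⇒ no f, not summable.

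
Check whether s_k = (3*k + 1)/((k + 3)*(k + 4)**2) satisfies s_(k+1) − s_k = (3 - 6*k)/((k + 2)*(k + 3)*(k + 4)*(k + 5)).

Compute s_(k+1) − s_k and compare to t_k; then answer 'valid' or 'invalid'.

Invalid: residual 2*(9*k**2 + 37*k - 7)/(k**6 + 23*k**5 + 217*k**4 + 1073*k**3 + 2926*k**2 + 4160*k + 2400) ≠ 0.

s_(k+1) = (3*k + 4)/((k + 4)*(k + 5)**2)
s_(k+1) − s_k = (-6*k**2 - 21*k + 23)/(k**5 + 21*k**4 + 175*k**3 + 723*k**2 + 1480*k + 1200)
(s_(k+1) − s_k) − t_k = 2*(9*k**2 + 37*k - 7)/(k**6 + 23*k**5 + 217*k**4 + 1073*k**3 + 2926*k**2 + 4160*k + 2400)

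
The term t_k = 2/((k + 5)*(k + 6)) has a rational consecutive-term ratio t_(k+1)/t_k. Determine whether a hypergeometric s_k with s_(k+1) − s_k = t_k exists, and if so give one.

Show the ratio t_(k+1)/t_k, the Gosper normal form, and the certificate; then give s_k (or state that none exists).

s_k = 2*k/(5*(k + 5))

Compute t_(k+1)/t_k: get (k + 5)/(k + 7).
So A=k + 5 and B=k + 7, with C=1.
Solve (k + 5)·f(k+1) − (k + 6)·f(k) = 1.
From deg A=1, deg B=1, deg C=0: d=1.
Solve for f: f(k) = k/5 (degree 1 ≤ 1).
Certificate R = B(k−1)f/C = k*(k + 6)/5 gives s_k = 2*k/(5*(k + 5)).
Verify: 2/(k**2 + 11*k + 30) matches t_k.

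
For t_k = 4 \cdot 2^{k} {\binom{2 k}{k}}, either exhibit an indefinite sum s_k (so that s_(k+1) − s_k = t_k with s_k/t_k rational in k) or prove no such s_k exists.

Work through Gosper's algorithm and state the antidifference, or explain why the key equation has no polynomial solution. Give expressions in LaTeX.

not Gosper-summable; s_k does not exist

r(k) = 4*(2*k + 1)/(k + 1) after simplifying.
Normal form (A,B,C) = (8*k + 4, k + 1, 1).
Solve (8*k + 4)·f(k+1) − (k)·f(k) = 1.
Degrees (1,1,0) ⇒ d ≤ -1.
d = -1 < 0 ⇒ no nonzero polynomial f; not summable.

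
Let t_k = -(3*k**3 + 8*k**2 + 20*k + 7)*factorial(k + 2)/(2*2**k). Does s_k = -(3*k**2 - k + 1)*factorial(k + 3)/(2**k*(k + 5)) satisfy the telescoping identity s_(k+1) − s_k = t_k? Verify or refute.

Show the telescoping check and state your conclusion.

Invalid: residual (3*k**4 + 23*k**3 + 54*k**2 + 109*k + 33)*factorial(k + 2)/(2**k*(k + 5)*(k + 6)) ≠ 0.

s_(k+1) = -(3*k**2 + 5*k + 3)*factorial(k + 4)/(2*2**k*(k + 6))
s_(k+1) − s_k = -(3*k**4 + 26*k**3 + 74*k**2 + 137*k + 48)*factorial(k + 3)/(2*2**k*(k + 5)*(k + 6))
(s_(k+1) − s_k) − t_k = (3*k**4 + 23*k**3 + 54*k**2 + 109*k + 33)*factorial(k + 2)/(2**k*(k + 5)*(k + 6))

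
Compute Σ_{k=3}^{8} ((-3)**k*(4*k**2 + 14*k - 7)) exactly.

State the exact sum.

Σ = 1869588

t_(k+1)/t_k = 3*(-4*k**2 - 22*k - 11)/(4*k**2 + 14*k - 7).
Factor: A=-3; B=1; C=k**2 + 7*k/2 - 7/4.
Need (-3)·f(k+1) − (1)·f(k) = k**2 + 7*k/2 - 7/4.
From deg A=0, deg B=0, deg C=2: d=2.
A polynomial solution: f(k) = -(k**2 + 2*k - 4)/4.
So s_k = (B(k−1)f/C)·t_k = (-(k**2 + 2*k - 4)/(4*k**2 + 14*k - 7))·t_k = (-3)**k*(-k**2 - 2*k + 4).
Verify: (-3)**k*(4*k**2 + 14*k - 7) matches t_k.
Evaluate s at k=9 and k=3: 1869885 and 297; difference 1869588.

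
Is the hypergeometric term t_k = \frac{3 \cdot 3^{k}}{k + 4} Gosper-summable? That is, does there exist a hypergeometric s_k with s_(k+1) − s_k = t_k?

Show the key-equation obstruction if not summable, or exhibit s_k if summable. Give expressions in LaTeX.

No — negative degree bound, so no certificate f.

r(k) = 3*(k + 4)/(k + 5) after simplifying.
Take A(k)=3*k + 12, B(k)=k + 5, C(k)=1.
Need (3*k + 12)·f(k+1) − (k + 4)·f(k) = 1.
d = -1 from the (1,1,0) case.
deg f ≤ -1 is impossible — no certificate.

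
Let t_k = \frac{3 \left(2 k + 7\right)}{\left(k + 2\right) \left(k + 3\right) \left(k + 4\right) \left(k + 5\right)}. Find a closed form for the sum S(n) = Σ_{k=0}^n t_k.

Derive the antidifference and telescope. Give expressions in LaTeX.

S(n) = \frac{3 \left(n^{2} + 8 n + 7\right)}{8 \left(n^{2} + 8 n + 15\right)}

Ratio r(k) = (k + 2)*(2*k + 9)/((k + 6)*(2*k + 7)).
Gosper form: A/B · C(k+1)/C(k) with A=k + 2, B=k + 6, C=k + 7/2.
Set up (k + 2)·f(k+1) − (k + 5)·f(k) − (k + 7/2) = 0.
d = 3 from the (1,1,1) case.
A polynomial solution: f(k) = k*(k + 3)*(k + 6)/16.
Certificate R = B(k−1)f/C = k*(k + 3)*(k + 5)*(k + 6)/(8*(2*k + 7)) gives s_k = 3*k*(k + 6)/(8*(k**2 + 6*k + 8)).
Δs = 3*(2*k + 7)/(k**4 + 14*k**3 + 71*k**2 + 154*k + 120), as required.
Evaluate: s_(n+1) = 3*(n**2 + 8*n + 7)/(8*(n**2 + 8*n + 15)); subtract s_(0) = 0 ⇒ S(n) = 3*(n**2 + 8*n + 7)/(8*(n**2 + 8*n + 15)).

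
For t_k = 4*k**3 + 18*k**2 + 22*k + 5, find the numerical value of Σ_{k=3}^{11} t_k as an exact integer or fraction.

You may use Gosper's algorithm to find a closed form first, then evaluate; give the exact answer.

Σ = 27837

r(k) = (4*k**3 + 30*k**2 + 70*k + 49)/(4*k**3 + 18*k**2 + 22*k + 5) after simplifying.
A = 1, B = 1, C = k**3 + 9*k**2/2 + 11*k/2 + 5/4.
Solve (1)·f(k+1) − (1)·f(k) = k**3 + 9*k**2/2 + 11*k/2 + 5/4.
Bound: deg f ≤ 4.
Solving with deg f ≤ 4: f(k) = k*(k**3 + 4*k**2 + 3*k - 3)/4.
R(k) = B(k−1)·f(k)/C(k) = k*(k**3 + 4*k**2 + 3*k - 3)/((2*k + 5)*(2*k**2 + 4*k + 1)); s_k = R·t_k = k*(k**3 + 4*k**2 + 3*k - 3).
Δs = 4*k**3 + 18*k**2 + 22*k + 5, as required.
Telescoping: Σ = s_(12) − s_(3) = 28044 − (207) = 27837.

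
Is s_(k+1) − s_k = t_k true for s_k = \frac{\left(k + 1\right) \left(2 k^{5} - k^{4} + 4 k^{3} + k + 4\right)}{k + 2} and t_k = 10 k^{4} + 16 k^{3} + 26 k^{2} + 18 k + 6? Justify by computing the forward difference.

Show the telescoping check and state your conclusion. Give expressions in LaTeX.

s_(k+1) = (k + 2)*(k + 2*(k + 1)**5 - (k + 1)**4 + 4*(k + 1)**3 + 5)/(k + 3)
s_(k+1) − s_k = (10*k**6 + 58*k**5 + 129*k**4 + 190*k**3 + 182*k**2 + 97*k + 28)/(k**2 + 5*k + 6)
(s_(k+1) − s_k) − t_k = (-8*k**5 - 37*k**4 - 54*k**3 - 70*k**2 - 41*k - 8)/(k**2 + 5*k + 6)

Invalid: residual \frac{- 8 k^{5} - 37 k^{4} - 54 k^{3} - 70 k^{2} - 41 k - 8}{k^{2} + 5 k + 6} ≠ 0.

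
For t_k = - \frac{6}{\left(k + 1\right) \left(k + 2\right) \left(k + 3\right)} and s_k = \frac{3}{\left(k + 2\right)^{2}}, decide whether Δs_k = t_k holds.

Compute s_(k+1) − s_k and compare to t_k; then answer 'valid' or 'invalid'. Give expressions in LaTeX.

s_(k+1) = 3/(k + 3)**2
s_(k+1) − s_k = 3/(k + 3)**2 - 3/(k + 2)**2
(s_(k+1) − s_k) − t_k = 3*(3*k + 7)/(k**5 + 11*k**4 + 47*k**3 + 97*k**2 + 96*k + 36)

Invalid: residual \frac{3 \left(3 k + 7\right)}{k^{5} + 11 k^{4} + 47 k^{3} + 97 k^{2} + 96 k + 36} ≠ 0.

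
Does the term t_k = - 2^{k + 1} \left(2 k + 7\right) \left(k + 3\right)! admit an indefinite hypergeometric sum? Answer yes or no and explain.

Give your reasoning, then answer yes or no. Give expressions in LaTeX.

Step 1: r(k) = 2*(k + 4)*(2*k + 9)/(2*k + 7).
Normal form (A,B,C) = (2*k + 8, 1, k + 7/2).
f must satisfy (2*k + 8)·f(k+1) − (1)·f(k) = k + 7/2.
d = 0 from the (1,0,1) case.
A polynomial solution: f(k) = 1/2.
Certificate R = B(k−1)f/C = 1/(2*k + 7) gives s_k = -2**(k + 1)*factorial(k + 3).
Check: Δs_k = -2**(k + 1)*(2*k + 7)*factorial(k + 3). ✓

Yes. s_k = - 2^{k + 1} \left(k + 3\right)!.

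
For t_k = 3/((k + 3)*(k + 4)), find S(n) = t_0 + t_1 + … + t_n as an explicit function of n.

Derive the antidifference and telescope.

Compute t_(k+1)/t_k: get (k + 3)/(k + 5).
Normal form (A,B,C) = (k + 3, k + 5, 1).
f must satisfy (k + 3)·f(k+1) − (k + 4)·f(k) = 1.
Bound: deg f ≤ 1.
Coefficient equations give f(k) = k/3.
R(k) = B(k−1)·f(k)/C(k) = k*(k + 4)/3; s_k = R·t_k = k/(k + 3).
Δs = 3/(k**2 + 7*k + 12), as required.
Evaluate: s_(n+1) = (n + 1)/(n + 4); subtract s_(0) = 0 ⇒ S(n) = (n + 1)/(n + 4).

S(n) = (n + 1)/(n + 4)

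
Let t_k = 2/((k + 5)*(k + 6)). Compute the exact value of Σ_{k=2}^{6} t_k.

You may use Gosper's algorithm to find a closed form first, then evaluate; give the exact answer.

The ratio is (k + 5)/(k + 7).
Gosper form: A/B · C(k+1)/C(k) with A=k + 5, B=k + 7, C=1.
Solve (k + 5)·f(k+1) − (k + 6)·f(k) = 1.
d = 1 from the (1,1,0) case.
A polynomial solution: f(k) = k/5.
Get s_k = R·t_k = 2*k/(5*(k + 5)) with R(k) = B(k−1)f(k)/C(k) = k*(k + 6)/5.
Check: Δs_k = 2/(k**2 + 11*k + 30). ✓
Σ_(k=2)^(6) t_k = s_(7) − s_(2) = 7/30 − (4/35) = 5/42.

Σ = 5/42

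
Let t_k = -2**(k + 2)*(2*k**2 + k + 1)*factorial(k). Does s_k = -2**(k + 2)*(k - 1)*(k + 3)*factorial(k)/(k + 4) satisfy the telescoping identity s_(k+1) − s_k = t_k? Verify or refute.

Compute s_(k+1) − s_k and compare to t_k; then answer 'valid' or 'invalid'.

Invalid: residual 2**(k + 2)*(2*k**3 + 9*k**2 + 4*k + 5)*factorial(k)/((k + 4)*(k + 5)) ≠ 0.

s_(k+1) = -2**(k + 3)*k*(k + 4)*factorial(k + 1)/(k + 5)
s_(k+1) − s_k = -2**(k + 2)*(2*k**4 + 17*k**3 + 41*k**2 + 25*k + 15)*factorial(k)/((k + 4)*(k + 5))
(s_(k+1) − s_k) − t_k = 2**(k + 2)*(2*k**3 + 9*k**2 + 4*k + 5)*factorial(k)/((k + 4)*(k + 5))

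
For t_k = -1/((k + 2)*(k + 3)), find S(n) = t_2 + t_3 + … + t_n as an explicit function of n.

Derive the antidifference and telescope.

S(n) = (1 - n)/(4*(n + 3))

The ratio is (k + 2)/(k + 4).
A = k + 2, B = k + 4, C = 1.
Solve (k + 2)·f(k+1) − (k + 3)·f(k) = 1.
Bound: deg f ≤ 1.
Coefficient equations give f(k) = k/2.
Then R = B(k−1)f/C = k*(k + 3)/2, so s_k = R(k)·t_k = -k/(2*k + 4).
Check: Δs_k = -1/(k**2 + 5*k + 6). ✓
s_(n+1) = (-n - 1)/(2*(n + 3)) and s_(2) = -1/4, so S(n) = (1 - n)/(4*(n + 3)).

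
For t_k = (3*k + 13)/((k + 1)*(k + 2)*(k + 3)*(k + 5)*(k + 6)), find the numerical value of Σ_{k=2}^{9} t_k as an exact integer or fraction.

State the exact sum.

Σ = 79/6930

Compute t_(k+1)/t_k: get (k + 1)*(k + 5)*(3*k + 16)/((k + 4)*(k + 7)*(3*k + 13)).
Gosper form: A/B · C(k+1)/C(k) with A=k + 1, B=k + 7, C=k**2 + 25*k/3 + 52/3.
Key eq: (k + 1)·f(k+1) = (k + 6)·f(k) + (k**2 + 25*k/3 + 52/3).
deg f ≤ 5 (via 1,1,2).
Solve for f: f(k) = k*(k + 3)*(k + 4)*(k**2 + 8*k + 17)/30 (degree 5 ≤ 5).
R(k) = B(k−1)·f(k)/C(k) = k*(k + 3)*(k + 6)*(k**2 + 8*k + 17)/(10*(3*k + 13)); s_k = R·t_k = k*(k**2 + 8*k + 17)/(10*(k**3 + 8*k**2 + 17*k + 10)).
Verify: (3*k + 13)/(k**5 + 17*k**4 + 107*k**3 + 307*k**2 + 396*k + 180) matches t_k.
Evaluate s at k=10 and k=2: 197/1980 and 37/420; difference 79/6930.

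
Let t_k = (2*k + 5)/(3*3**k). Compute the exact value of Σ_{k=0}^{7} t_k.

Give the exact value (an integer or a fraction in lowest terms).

Step 1: r(k) = (2*k + 7)/(3*(2*k + 5)).
Normal form (A,B,C) = (1/3, 1, k + 5/2).
f must satisfy (1/3)·f(k+1) − (1)·f(k) = k + 5/2.
From deg A=0, deg B=0, deg C=1: d=1.
Match coefficients ⇒ f(k) = -3*(k + 3)/2.
So s_k = (B(k−1)f/C)·t_k = (-3*(k + 3)/(2*k + 5))·t_k = (-k - 3)/3**k.
Δs = (2*k + 5)/(3*3**k), as required.
Σ_(k=0)^(7) t_k = s_(8) − s_(0) = -11/6561 − (-3) = 19672/6561.

Σ = 19672/6561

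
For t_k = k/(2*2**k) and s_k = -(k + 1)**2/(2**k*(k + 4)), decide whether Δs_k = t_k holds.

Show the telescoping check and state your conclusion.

Invalid: residual 3*(-k**2 - 6*k - 2)/(2*2**k*(k**2 + 9*k + 20)) ≠ 0.

s_(k+1) = -(k + 2)**2/(2*2**k*(k + 5))
s_(k+1) − s_k = (k**3 + 6*k**2 + 2*k - 6)/(2*2**k*(k**2 + 9*k + 20))
(s_(k+1) − s_k) − t_k = 3*(-k**2 - 6*k - 2)/(2*2**k*(k**2 + 9*k + 20))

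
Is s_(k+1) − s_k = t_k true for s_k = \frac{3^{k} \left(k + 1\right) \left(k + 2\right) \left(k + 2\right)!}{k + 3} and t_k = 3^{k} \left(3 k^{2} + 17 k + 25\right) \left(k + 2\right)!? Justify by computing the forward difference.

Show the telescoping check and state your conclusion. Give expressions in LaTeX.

Invalid: residual - \frac{2 \cdot 3^{k} \left(3 k^{3} + 26 k^{2} + 75 k + 73\right) \left(k + 2\right)!}{\left(k + 3\right) \left(k + 4\right)} ≠ 0.

s_(k+1) = 3**(k + 1)*(k + 2)*(k + 3)*factorial(k + 3)/(k + 4)
s_(k+1) − s_k = 3**k*(k + 2)*(3*k + 11)*(k**2 + 5*k + 7)*factorial(k + 2)/((k + 3)*(k + 4))
(s_(k+1) − s_k) − t_k = -2*3**k*(3*k**3 + 26*k**2 + 75*k + 73)*factorial(k + 2)/((k + 3)*(k + 4))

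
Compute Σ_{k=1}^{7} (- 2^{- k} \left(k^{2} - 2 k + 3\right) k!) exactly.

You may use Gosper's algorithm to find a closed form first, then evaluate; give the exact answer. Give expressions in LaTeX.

r(k) = (k**3 + k**2 + 2*k + 2)/(2*(k**2 - 2*k + 3)) after simplifying.
A = k/2 + 1/2, B = 1, C = k**2 - 2*k + 3.
f must satisfy (k/2 + 1/2)·f(k+1) − (1)·f(k) = k**2 - 2*k + 3.
From deg A=1, deg B=0, deg C=2: d=1.
Solve for f: f(k) = 2*(k - 2) (degree 1 ≤ 1).
Then R = B(k−1)f/C = 2*(k - 2)/(k**2 - 2*k + 3), so s_k = R(k)·t_k = -2**(1 - k)*(k - 2)*factorial(k).
Δs = -(k**2 - 2*k + 3)*factorial(k)/2**k, as required.
Sum = s_(8) − s_(1); s_(8) = -1890, s_(1) = 1 ⇒ -1891.

Σ = -1891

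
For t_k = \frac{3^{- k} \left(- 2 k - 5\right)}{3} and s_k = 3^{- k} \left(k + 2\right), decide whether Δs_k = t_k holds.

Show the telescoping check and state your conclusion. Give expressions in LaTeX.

Invalid: residual \frac{2 \cdot 3^{- k}}{3} ≠ 0.

s_(k+1) = (k + 3)/(3*3**k)
s_(k+1) − s_k = (-2*k - 3)/(3*3**k)
(s_(k+1) − s_k) − t_k = 2/(3*3**k)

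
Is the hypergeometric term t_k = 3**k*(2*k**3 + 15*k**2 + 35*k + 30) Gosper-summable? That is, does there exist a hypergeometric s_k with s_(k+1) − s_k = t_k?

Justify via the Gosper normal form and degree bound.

Yes. s_k = 3**k*(k**3 + 3*k**2 + 4*k + 3).

Compute t_(k+1)/t_k: get 3*(2*k**3 + 21*k**2 + 71*k + 82)/(2*k**3 + 15*k**2 + 35*k + 30).
Factor: A=3; B=1; C=k**3 + 15*k**2/2 + 35*k/2 + 15.
Need (3)·f(k+1) − (1)·f(k) = k**3 + 15*k**2/2 + 35*k/2 + 15.
deg f ≤ 3 (via 0,0,3).
Match coefficients ⇒ f(k) = (k**3 + 3*k**2 + 4*k + 3)/2.
Certificate R = B(k−1)f/C = (k**3 + 3*k**2 + 4*k + 3)/(2*k**3 + 15*k**2 + 35*k + 30) gives s_k = 3**k*(k**3 + 3*k**2 + 4*k + 3).
Verify: 3**k*(2*k**3 + 15*k**2 + 35*k + 30) matches t_k.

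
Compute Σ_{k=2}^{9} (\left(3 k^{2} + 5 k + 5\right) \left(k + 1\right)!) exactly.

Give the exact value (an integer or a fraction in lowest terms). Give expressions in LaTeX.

Compute t_(k+1)/t_k: get (k + 2)*(5*k + 3*(k + 1)**2 + 10)/(3*k**2 + 5*k + 5).
A = k + 2, B = 1, C = k**2 + 5*k/3 + 5/3.
Solve (k + 2)·f(k+1) − (1)·f(k) = k**2 + 5*k/3 + 5/3.
deg f ≤ 1 (via 1,0,2).
Solving with deg f ≤ 1: f(k) = (3*k - 1)/3.
So s_k = (B(k−1)f/C)·t_k = ((3*k - 1)/(3*k**2 + 5*k + 5))·t_k = (3*k - 1)*factorial(k + 1).
s_(k+1) − s_k = (3*k**2 + 5*k + 5)*factorial(k + 1) = t_k.
Evaluate s at k=10 and k=2: 1157587200 and 30; difference 1157587170.

Σ = 1157587170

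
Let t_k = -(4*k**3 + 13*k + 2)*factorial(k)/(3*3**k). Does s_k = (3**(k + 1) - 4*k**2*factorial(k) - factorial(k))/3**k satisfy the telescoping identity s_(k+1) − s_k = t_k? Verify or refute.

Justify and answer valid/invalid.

s_(k+1) = (9*3**k - 4*k**3*factorial(k) - 12*k**2*factorial(k) - 13*k*factorial(k) - 5*factorial(k))/(3*3**k)
s_(k+1) − s_k = -(4*k**3 + 13*k + 2)*factorial(k)/(3*3**k)
(s_(k+1) − s_k) − t_k = 0

Valid — Δs_k = t_k.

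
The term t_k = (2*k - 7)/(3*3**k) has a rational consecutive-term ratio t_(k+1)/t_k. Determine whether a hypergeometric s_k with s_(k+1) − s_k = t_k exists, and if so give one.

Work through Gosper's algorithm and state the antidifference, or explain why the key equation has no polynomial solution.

s_k = (3 - k)/3**k

r(k) = (2*k - 5)/(3*(2*k - 7)) after simplifying.
Take A(k)=1/3, B(k)=1, C(k)=k - 7/2.
Key eq: (1/3)·f(k+1) = (1)·f(k) + (k - 7/2).
deg f ≤ 1 (via 0,0,1).
Solving with deg f ≤ 1: f(k) = -3*(k - 3)/2.
So s_k = (B(k−1)f/C)·t_k = (-3*(k - 3)/(2*k - 7))·t_k = (3 - k)/3**k.
s_(k+1) − s_k = (2*k - 7)/(3*3**k) = t_k.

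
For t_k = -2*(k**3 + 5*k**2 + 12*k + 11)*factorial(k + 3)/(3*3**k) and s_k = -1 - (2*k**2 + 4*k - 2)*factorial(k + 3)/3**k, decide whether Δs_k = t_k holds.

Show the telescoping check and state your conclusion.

s_(k+1) = -3**(-k - 1)*(4*k + 2*(k + 1)**2 + 2)*factorial(k + 4) - 1
s_(k+1) − s_k = -2*(k**3 + 5*k**2 + 12*k + 11)*factorial(k + 3)/(3*3**k)
(s_(k+1) − s_k) − t_k = 0

Valid — Δs_k = t_k.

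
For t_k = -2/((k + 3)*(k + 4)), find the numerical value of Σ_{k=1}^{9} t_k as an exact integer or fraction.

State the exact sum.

Σ = -9/26

Compute t_(k+1)/t_k: get (k + 3)/(k + 5).
Factor: A=k + 3; B=k + 5; C=1.
f must satisfy (k + 3)·f(k+1) − (k + 4)·f(k) = 1.
Degrees (1,1,0) ⇒ d ≤ 1.
Solve for f: f(k) = k/3 (degree 1 ≤ 1).
So s_k = (B(k−1)f/C)·t_k = (k*(k + 4)/3)·t_k = -2*k/(3*k + 9).
s_(k+1) − s_k = -2/(k**2 + 7*k + 12) = t_k.
Sum = s_(10) − s_(1); s_(10) = -20/39, s_(1) = -1/6 ⇒ -9/26.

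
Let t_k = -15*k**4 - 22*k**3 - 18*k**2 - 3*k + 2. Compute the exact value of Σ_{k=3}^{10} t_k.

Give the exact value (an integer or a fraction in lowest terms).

Σ = -453072

t_(k+1)/t_k = (15*k**4 + 82*k**3 + 174*k**2 + 165*k + 56)/(15*k**4 + 22*k**3 + 18*k**2 + 3*k - 2).
Gosper form: A/B · C(k+1)/C(k) with A=1, B=1, C=k**4 + 22*k**3/15 + 6*k**2/5 + k/5 - 2/15.
Need (1)·f(k+1) − (1)·f(k) = k**4 + 22*k**3/15 + 6*k**2/5 + k/5 - 2/15.
deg f ≤ 5 (via 0,0,4).
Match coefficients ⇒ f(k) = k*(3*k**4 - 2*k**3 - 2*k - 1)/15.
Then R = B(k−1)f/C = k*(3*k**4 - 2*k**3 - 2*k - 1)/(15*k**4 + 22*k**3 + 18*k**2 + 3*k - 2), so s_k = R(k)·t_k = k*(-3*k**4 + 2*k**3 + 2*k + 1).
Δs = -15*k**4 - 22*k**3 - 18*k**2 - 3*k + 2, as required.
Evaluate s at k=11 and k=3: -453618 and -546; difference -453072.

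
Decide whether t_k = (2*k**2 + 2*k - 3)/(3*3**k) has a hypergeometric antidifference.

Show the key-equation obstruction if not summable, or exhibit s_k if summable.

Yes. s_k = k*(-k - 2)/3**k.

The ratio is (2*k**2 + 6*k + 1)/(3*(2*k**2 + 2*k - 3)).
So A=1/3 and B=1, with C=k**2 + k - 3/2.
Need (1/3)·f(k+1) − (1)·f(k) = k**2 + k - 3/2.
deg f ≤ 2 (via 0,0,2).
Match coefficients ⇒ f(k) = -3*k*(k + 2)/2.
Certificate R = B(k−1)f/C = -3*k*(k + 2)/(2*k**2 + 2*k - 3) gives s_k = k*(-k - 2)/3**k.
s_(k+1) − s_k = (2*k**2 + 2*k - 3)/(3*3**k) = t_k.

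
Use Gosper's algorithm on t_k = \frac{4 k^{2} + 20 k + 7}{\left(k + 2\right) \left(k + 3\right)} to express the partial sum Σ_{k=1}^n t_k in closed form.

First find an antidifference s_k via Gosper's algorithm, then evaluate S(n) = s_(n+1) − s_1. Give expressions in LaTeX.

S(n) = \frac{n \left(12 n + 19\right)}{3 \left(n + 3\right)}

t_(k+1)/t_k = (k + 2)*(20*k + 4*(k + 1)**2 + 27)/((k + 4)*(4*k**2 + 20*k + 7)).
Gosper form: A/B · C(k+1)/C(k) with A=k + 2, B=k + 4, C=k**2 + 5*k + 7/4.
Key eq: (k + 2)·f(k+1) = (k + 3)·f(k) + (k**2 + 5*k + 7/4).
d = 2 from the (1,1,2) case.
Solving with deg f ≤ 2: f(k) = k*(8*k - 1)/8.
So s_k = (B(k−1)f/C)·t_k = (k*(k + 3)*(8*k - 1)/(2*(4*k**2 + 20*k + 7)))·t_k = k*(8*k - 1)/(2*(k + 2)).
Δs = (4*k**2 + 20*k + 7)/(k**2 + 5*k + 6), as required.
Telescope: S(n) = s_(n+1) − s_(1) = (8*n**2 + 15*n + 7)/(2*(n + 3)) − (7/6) = n*(12*n + 19)/(3*(n + 3)).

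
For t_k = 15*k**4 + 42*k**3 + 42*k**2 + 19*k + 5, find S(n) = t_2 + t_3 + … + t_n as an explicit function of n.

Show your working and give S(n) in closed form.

S(n) = 3*n**5 + 18*n**4 + 40*n**3 + 41*n**2 + 21*n - 123

Compute t_(k+1)/t_k: get (15*k**4 + 102*k**3 + 258*k**2 + 289*k + 123)/(15*k**4 + 42*k**3 + 42*k**2 + 19*k + 5).
A = 1, B = 1, C = k**4 + 14*k**3/5 + 14*k**2/5 + 19*k/15 + 1/3.
Key eq: (1)·f(k+1) = (1)·f(k) + (k**4 + 14*k**3/5 + 14*k**2/5 + 19*k/15 + 1/3).
d = 5 from the (0,0,4) case.
A polynomial solution: f(k) = k*(3*k**4 + 3*k**3 - 2*k**2 - k + 2)/15.
So s_k = (B(k−1)f/C)·t_k = (k*(3*k**4 + 3*k**3 - 2*k**2 - k + 2)/(15*k**4 + 42*k**3 + 42*k**2 + 19*k + 5))·t_k = k*(3*k**4 + 3*k**3 - 2*k**2 - k + 2).
Verify: 15*k**4 + 42*k**3 + 42*k**2 + 19*k + 5 matches t_k.
Σ_(k=2)^n t_k = s_(n+1) − s_(2) = (3*n**5 + 18*n**4 + 40*n**3 + 41*n**2 + 21*n + 5) − (128), i.e. 3*n**5 + 18*n**4 + 40*n**3 + 41*n**2 + 21*n - 123.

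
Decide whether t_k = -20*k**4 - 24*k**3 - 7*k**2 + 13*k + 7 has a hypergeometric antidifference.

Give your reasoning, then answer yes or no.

Yes. s_k = k**2*(-4*k**3 + 4*k**2 + 3*k + 4).

Step 1: r(k) = (20*k**4 + 104*k**3 + 199*k**2 + 153*k + 31)/(20*k**4 + 24*k**3 + 7*k**2 - 13*k - 7).
So A=1 and B=1, with C=k**4 + 6*k**3/5 + 7*k**2/20 - 13*k/20 - 7/20.
f must satisfy (1)·f(k+1) − (1)·f(k) = k**4 + 6*k**3/5 + 7*k**2/20 - 13*k/20 - 7/20.
d = 5 from the (0,0,4) case.
Solve for f: f(k) = k**2*(4*k**3 - 4*k**2 - 3*k - 4)/20 (degree 5 ≤ 5).
So s_k = (B(k−1)f/C)·t_k = (k**2*(4*k**3 - 4*k**2 - 3*k - 4)/(20*k**4 + 24*k**3 + 7*k**2 - 13*k - 7))·t_k = k**2*(-4*k**3 + 4*k**2 + 3*k + 4).
Δs = -20*k**4 - 24*k**3 - 7*k**2 + 13*k + 7, as required.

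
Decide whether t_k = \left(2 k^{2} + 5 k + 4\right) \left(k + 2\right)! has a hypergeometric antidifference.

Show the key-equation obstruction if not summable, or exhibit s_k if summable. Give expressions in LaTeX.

Yes. s_k = \left(2 k - 1\right) \left(k + 2\right)!.

Ratio r(k) = (k + 3)*(5*k + 2*(k + 1)**2 + 9)/(2*k**2 + 5*k + 4).
Gosper form: A/B · C(k+1)/C(k) with A=k + 3, B=1, C=k**2 + 5*k/2 + 2.
Solve (k + 3)·f(k+1) − (1)·f(k) = k**2 + 5*k/2 + 2.
Bound: deg f ≤ 1.
Solving with deg f ≤ 1: f(k) = (2*k - 1)/2.
So s_k = (B(k−1)f/C)·t_k = ((2*k - 1)/(2*k**2 + 5*k + 4))·t_k = (2*k - 1)*factorial(k + 2).
Δs = (2*k**2 + 5*k + 4)*factorial(k + 2), as required.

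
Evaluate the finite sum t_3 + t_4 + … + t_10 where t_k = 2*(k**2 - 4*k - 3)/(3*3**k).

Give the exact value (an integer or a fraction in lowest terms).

Step 1: r(k) = (k**2 - 2*k - 6)/(3*(k**2 - 4*k - 3)).
Factor: A=1/3; B=1; C=k**2 - 4*k - 3.
Key eq: (1/3)·f(k+1) = (1)·f(k) + (k**2 - 4*k - 3).
Degrees (0,0,2) ⇒ d ≤ 2.
A polynomial solution: f(k) = -3*(k - 4)*(k + 1)/2.
So s_k = (B(k−1)f/C)·t_k = (-3*(k - 4)*(k + 1)/(2*(k**2 - 4*k - 3)))·t_k = (-k**2 + 3*k + 4)/3**k.
Check: Δs_k = 2*(k**2 - 4*k - 3)/(3*3**k). ✓
Sum = s_(11) − s_(3); s_(11) = -28/59049, s_(3) = 4/27 ⇒ -8776/59049.

Σ = -8776/59049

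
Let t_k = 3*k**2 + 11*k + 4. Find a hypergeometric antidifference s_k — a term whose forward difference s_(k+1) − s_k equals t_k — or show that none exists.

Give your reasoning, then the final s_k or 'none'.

s_k = k*(k**2 + 4*k - 1)

Compute t_(k+1)/t_k: get (3*k**2 + 17*k + 18)/(3*k**2 + 11*k + 4).
A = 1, B = 1, C = k**2 + 11*k/3 + 4/3.
Need (1)·f(k+1) − (1)·f(k) = k**2 + 11*k/3 + 4/3.
deg f ≤ 3 (via 0,0,2).
Solve for f: f(k) = k*(k**2 + 4*k - 1)/3 (degree 3 ≤ 3).
So s_k = (B(k−1)f/C)·t_k = (k*(k**2 + 4*k - 1)/(3*k**2 + 11*k + 4))·t_k = k*(k**2 + 4*k - 1).
Check: Δs_k = 3*k**2 + 11*k + 4. ✓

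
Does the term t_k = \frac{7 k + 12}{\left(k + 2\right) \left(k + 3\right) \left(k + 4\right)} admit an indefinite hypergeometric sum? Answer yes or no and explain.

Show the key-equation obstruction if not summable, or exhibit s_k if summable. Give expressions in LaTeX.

Yes. s_k = \frac{k \left(13 k + 23\right)}{6 \left(k + 2\right) \left(k + 3\right)}.

t_(k+1)/t_k = (k + 2)*(7*k + 19)/((k + 5)*(7*k + 12)).
So A=k + 2 and B=k + 5, with C=k + 12/7.
Solve (k + 2)·f(k+1) − (k + 4)·f(k) = k + 12/7.
Degrees (1,1,1) ⇒ d ≤ 2.
Solving with deg f ≤ 2: f(k) = k*(13*k + 23)/42.
Then R = B(k−1)f/C = k*(k + 4)*(13*k + 23)/(6*(7*k + 12)), so s_k = R(k)·t_k = k*(13*k + 23)/(6*(k + 2)*(k + 3)).
Check: Δs_k = (7*k + 12)/(k**3 + 9*k**2 + 26*k + 24). ✓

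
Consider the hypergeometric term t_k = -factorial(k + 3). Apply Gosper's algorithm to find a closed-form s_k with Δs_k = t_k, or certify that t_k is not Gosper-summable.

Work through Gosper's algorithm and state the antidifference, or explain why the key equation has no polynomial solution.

Compute t_(k+1)/t_k: get k + 4.
So A=k + 4 and B=1, with C=1.
Need (k + 4)·f(k+1) − (1)·f(k) = 1.
From deg A=1, deg B=0, deg C=0: d=-1.
Negative degree bound (-1): no f exists, t_k not Gosper-summable.

none (Gosper's algorithm certifies no s_k)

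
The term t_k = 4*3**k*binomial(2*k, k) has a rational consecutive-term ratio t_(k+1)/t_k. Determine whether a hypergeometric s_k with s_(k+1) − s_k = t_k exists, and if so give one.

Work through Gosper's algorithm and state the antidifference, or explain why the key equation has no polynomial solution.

t_(k+1)/t_k = 6*(2*k + 1)/(k + 1).
A = 12*k + 6, B = k + 1, C = 1.
f must satisfy (12*k + 6)·f(k+1) − (k)·f(k) = 1.
d = -1 from the (1,1,0) case.
deg f ≤ -1 is impossible — no certificate.

no hypergeometric antidifference exists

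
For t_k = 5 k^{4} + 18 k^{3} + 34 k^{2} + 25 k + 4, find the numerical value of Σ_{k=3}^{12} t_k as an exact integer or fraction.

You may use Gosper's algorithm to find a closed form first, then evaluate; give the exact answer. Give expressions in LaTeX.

Ratio r(k) = (5*k**4 + 38*k**3 + 118*k**2 + 167*k + 86)/(5*k**4 + 18*k**3 + 34*k**2 + 25*k + 4).
Gosper form: A/B · C(k+1)/C(k) with A=1, B=1, C=k**4 + 18*k**3/5 + 34*k**2/5 + 5*k + 4/5.
Solve (1)·f(k+1) − (1)·f(k) = k**4 + 18*k**3/5 + 34*k**2/5 + 5*k + 4/5.
Bound: deg f ≤ 5.
Solve for f: f(k) = k*(k + 1)*(k**3 + k**2 + 3*k - 3)/5 (degree 5 ≤ 5).
Then R = B(k−1)f/C = k*(k**3 + k**2 + 3*k - 3)/(5*k**3 + 13*k**2 + 21*k + 4), so s_k = R(k)·t_k = k*(k**4 + 2*k**3 + 4*k**2 - 3).
s_(k+1) − s_k = 5*k**4 + 18*k**3 + 34*k**2 + 25*k + 4 = t_k.
Sum = s_(13) − s_(3); s_(13) = 437164, s_(3) = 504 ⇒ 436660.

Σ = 436660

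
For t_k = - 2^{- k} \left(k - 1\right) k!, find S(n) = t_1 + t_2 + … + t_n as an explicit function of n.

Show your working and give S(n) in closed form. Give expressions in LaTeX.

t_(k+1)/t_k = k*(k + 1)/(2*(k - 1)).
Gosper form: A/B · C(k+1)/C(k) with A=k/2 + 1/2, B=1, C=k - 1.
Set up (k/2 + 1/2)·f(k+1) − (1)·f(k) − (k - 1) = 0.
Bound: deg f ≤ 0.
A polynomial solution: f(k) = 2.
So s_k = (B(k−1)f/C)·t_k = (2/(k - 1))·t_k = -2**(1 - k)*factorial(k).
Δs = -(k - 1)*factorial(k)/2**k, as required.
Σ_(k=1)^n t_k = s_(n+1) − s_(1) = (-factorial(n + 1)/2**n) − (-1), i.e. (2**n - n*factorial(n) - factorial(n))/2**n.

S(n) = 2^{- n} \left(2^{n} - n n! - n!\right)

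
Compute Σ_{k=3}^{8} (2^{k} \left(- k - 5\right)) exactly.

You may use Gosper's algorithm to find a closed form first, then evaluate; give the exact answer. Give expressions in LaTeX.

Σ = -6096

Ratio r(k) = 2*(k + 6)/(k + 5).
Factor: A=2; B=1; C=k + 5.
Need (2)·f(k+1) − (1)·f(k) = k + 5.
Bound: deg f ≤ 1.
A polynomial solution: f(k) = k + 3.
Certificate R = B(k−1)f/C = (k + 3)/(k + 5) gives s_k = 2**k*(-k - 3).
s_(k+1) − s_k = 2**k*(-k - 5) = t_k.
Σ_(k=3)^(8) t_k = s_(9) − s_(3) = -6144 − (-48) = -6096.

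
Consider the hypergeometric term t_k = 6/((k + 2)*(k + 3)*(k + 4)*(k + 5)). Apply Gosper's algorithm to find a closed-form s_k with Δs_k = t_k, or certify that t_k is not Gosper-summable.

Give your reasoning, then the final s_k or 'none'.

s_k = k*(k**2 + 9*k + 26)/(12*(k + 2)*(k + 3)*(k + 4))

Ratio r(k) = (k + 2)/(k + 6).
So A=k + 2 and B=k + 6, with C=1.
Set up (k + 2)·f(k+1) − (k + 5)·f(k) − (1) = 0.
d = 3 from the (1,1,0) case.
Solving with deg f ≤ 3: f(k) = k*(k**2 + 9*k + 26)/72.
Get s_k = R·t_k = k*(k**2 + 9*k + 26)/(12*(k + 2)*(k + 3)*(k + 4)) with R(k) = B(k−1)f(k)/C(k) = k*(k + 5)*(k**2 + 9*k + 26)/72.
Δs = 6/(k**4 + 14*k**3 + 71*k**2 + 154*k + 120), as required.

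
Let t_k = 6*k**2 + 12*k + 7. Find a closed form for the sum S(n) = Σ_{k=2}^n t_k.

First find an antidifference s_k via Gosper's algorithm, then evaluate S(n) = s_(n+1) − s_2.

Ratio r(k) = (6*k**2 + 24*k + 25)/(6*k**2 + 12*k + 7).
Factor: A=1; B=1; C=k**2 + 2*k + 7/6.
Key eq: (1)·f(k+1) = (1)·f(k) + (k**2 + 2*k + 7/6).
Bound: deg f ≤ 3.
Match coefficients ⇒ f(k) = k*(2*k**2 + 3*k + 2)/6.
So s_k = (B(k−1)f/C)·t_k = (k*(2*k**2 + 3*k + 2)/(6*k**2 + 12*k + 7))·t_k = k*(2*k**2 + 3*k + 2).
Check: Δs_k = 6*k**2 + 12*k + 7. ✓
Telescope: S(n) = s_(n+1) − s_(2) = 2*n**3 + 9*n**2 + 14*n + 7 − (32) = 2*n**3 + 9*n**2 + 14*n - 25.

S(n) = 2*n**3 + 9*n**2 + 14*n - 25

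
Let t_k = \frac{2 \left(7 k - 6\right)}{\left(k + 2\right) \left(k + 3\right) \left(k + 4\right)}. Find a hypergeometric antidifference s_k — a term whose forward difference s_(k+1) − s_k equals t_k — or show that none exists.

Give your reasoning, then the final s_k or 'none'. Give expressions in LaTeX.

The ratio is (k + 2)*(7*k + 1)/((k + 5)*(7*k - 6)).
A = k + 2, B = k + 5, C = k - 6/7.
Set up (k + 2)·f(k+1) − (k + 4)·f(k) − (k - 6/7) = 0.
Bound: deg f ≤ 2.
Match coefficients ⇒ f(k) = k*(2*k - 11)/21.
R(k) = B(k−1)·f(k)/C(k) = k*(k + 4)*(2*k - 11)/(3*(7*k - 6)); s_k = R·t_k = 2*k*(2*k - 11)/(3*(k + 2)*(k + 3)).
Verify: 2*(7*k - 6)/(k**3 + 9*k**2 + 26*k + 24) matches t_k.

s_k = \frac{2 k \left(2 k - 11\right)}{3 \left(k + 2\right) \left(k + 3\right)}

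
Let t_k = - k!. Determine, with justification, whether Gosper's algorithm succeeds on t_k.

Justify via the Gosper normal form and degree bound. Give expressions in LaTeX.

No; the degree bound rules out any f.

Compute t_(k+1)/t_k: get k + 1.
Take A(k)=k + 1, B(k)=1, C(k)=1.
Solve (k + 1)·f(k+1) − (1)·f(k) = 1.
Degrees (1,0,0) ⇒ d ≤ -1.
Negative degree bound (-1): no f exists, t_k not Gosper-summable.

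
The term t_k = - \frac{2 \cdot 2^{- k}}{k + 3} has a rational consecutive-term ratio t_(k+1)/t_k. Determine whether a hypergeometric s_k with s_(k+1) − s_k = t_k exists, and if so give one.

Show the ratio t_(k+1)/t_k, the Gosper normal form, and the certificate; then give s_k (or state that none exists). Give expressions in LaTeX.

The ratio is (k + 3)/(2*(k + 4)).
Factor: A=k/2 + 3/2; B=k + 4; C=1.
Need (k/2 + 3/2)·f(k+1) − (k + 3)·f(k) = 1.
deg f ≤ -1 (via 1,1,0).
Bound -1 < 0, so the key equation has no polynomial solution.

no hypergeometric antidifference exists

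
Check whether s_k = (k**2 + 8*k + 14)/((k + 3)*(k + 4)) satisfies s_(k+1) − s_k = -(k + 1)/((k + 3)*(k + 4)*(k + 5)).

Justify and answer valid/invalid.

valid; difference matches t_k

s_(k+1) = (8*k + (k + 1)**2 + 22)/((k + 4)*(k + 5))
s_(k+1) − s_k = (-k - 1)/(k**3 + 12*k**2 + 47*k + 60)
(s_(k+1) − s_k) − t_k = 0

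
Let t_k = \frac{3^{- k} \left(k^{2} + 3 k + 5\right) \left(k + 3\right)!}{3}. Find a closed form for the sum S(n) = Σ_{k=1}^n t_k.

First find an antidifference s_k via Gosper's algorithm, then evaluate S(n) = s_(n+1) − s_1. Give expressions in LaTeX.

t_(k+1)/t_k = (k + 4)*(3*k + (k + 1)**2 + 8)/(3*(k**2 + 3*k + 5)).
So A=k/3 + 4/3 and B=1, with C=k**2 + 3*k + 5.
Set up (k/3 + 4/3)·f(k+1) − (1)·f(k) − (k**2 + 3*k + 5) = 0.
Degrees (1,0,2) ⇒ d ≤ 1.
A polynomial solution: f(k) = 3*(k + 1).
Get s_k = R·t_k = (k + 1)*factorial(k + 3)/3**k with R(k) = B(k−1)f(k)/C(k) = 3*(k + 1)/(k**2 + 3*k + 5).
s_(k+1) − s_k = (k**2 + 3*k + 5)*factorial(k + 3)/(3*3**k) = t_k.
Evaluate: s_(n+1) = 3**(-n - 1)*(n + 2)*factorial(n + 4); subtract s_(1) = 16 ⇒ S(n) = -16 + n*factorial(n + 4)/(3*3**n) + 2*factorial(n + 4)/(3*3**n).

S(n) = -16 + \frac{3^{- n} n \left(n + 4\right)!}{3} + \frac{2 \cdot 3^{- n} \left(n + 4\right)!}{3}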